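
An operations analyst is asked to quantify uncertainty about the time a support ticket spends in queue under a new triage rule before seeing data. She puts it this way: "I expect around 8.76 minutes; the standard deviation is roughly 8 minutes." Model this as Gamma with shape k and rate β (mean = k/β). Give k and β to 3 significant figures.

For Gamma(k, rate β): mean = k/β, variance = k/β², so CV = 1/√k.
CV = SD/mean = 8/8.76 = 0.9132, hence k = 1/CV² = 1.2.
Then β = k/mean = 1.2/8.76 = 0.137.

k ≈ 1.2, β ≈ 0.137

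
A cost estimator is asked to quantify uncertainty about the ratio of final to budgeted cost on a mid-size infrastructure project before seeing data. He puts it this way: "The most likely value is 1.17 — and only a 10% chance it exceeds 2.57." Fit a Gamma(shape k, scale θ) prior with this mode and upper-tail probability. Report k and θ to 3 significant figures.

Gamma(k,θ) with k>1 has mode (k−1)θ, so θ = 1.17/(k−1).
Need P(X < 2.57) = 0.9 with θ tied to k this way. Start at k = 2, θ = 1.17: P(X<2.57) ≈ 0.645.
Too low — raise k to concentrate. Iterating converges to k ≈ 4.11.
Then θ = 1.17/(4.11−1) ≈ 0.377.

k ≈ 4.11, θ ≈ 0.377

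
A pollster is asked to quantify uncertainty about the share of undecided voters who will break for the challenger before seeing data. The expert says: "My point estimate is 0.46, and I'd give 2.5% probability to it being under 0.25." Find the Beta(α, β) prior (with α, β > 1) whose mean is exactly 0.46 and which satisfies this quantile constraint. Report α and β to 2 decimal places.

With mean 0.46 fixed, write α = 0.46s, β = 0.54s where s = α+β.
Need P(θ < 0.25) = 0.025 under Beta(0.46s, 0.54s). Normal approximation: (q−m)/√(m(1−m)/s) ≈ z_{0.025} = -1.96, so s ≈ 0.46·0.54·(-1.96)²/(0.25−0.46)² = 21.6.
At s = 21.6: P(θ<0.25) ≈ 0.019. Adjusting to match 0.025 gives s ≈ 19.35.
So α = 0.46·19.35 ≈ 8.90, β = 0.54·19.35 ≈ 10.45.

α ≈ 8.90, β ≈ 10.45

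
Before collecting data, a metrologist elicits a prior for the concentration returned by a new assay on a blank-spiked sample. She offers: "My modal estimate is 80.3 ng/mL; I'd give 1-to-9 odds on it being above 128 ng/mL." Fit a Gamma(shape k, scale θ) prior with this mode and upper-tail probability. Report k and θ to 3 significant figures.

k ≈ 9.64, θ ≈ 9.3

Gamma(k,θ) with k>1 has mode (k−1)θ, so θ = 80.3/(k−1).
Need P(X < 128) = 0.9 with θ tied to k this way. Start at k = 2, θ = 80.3: P(X<128) ≈ 0.473.
Too low — raise k to concentrate. Iterating converges to k ≈ 9.64.
Then θ = 80.3/(9.64−1) ≈ 9.3.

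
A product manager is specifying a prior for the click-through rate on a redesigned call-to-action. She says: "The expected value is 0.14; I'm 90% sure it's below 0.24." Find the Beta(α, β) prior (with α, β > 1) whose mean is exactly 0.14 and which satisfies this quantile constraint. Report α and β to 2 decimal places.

α ≈ 3.00, β ≈ 18.45

With mean 0.14 fixed, write α = 0.14s, β = 0.86s where s = α+β.
Need P(θ < 0.24) = 0.9 under Beta(0.14s, 0.86s). Normal approximation: (q−m)/√(m(1−m)/s) ≈ z_{0.9} = 1.28, so s ≈ 0.14·0.86·(1.28)²/(0.24−0.14)² = 19.8.
At s = 19.8: P(θ<0.24) ≈ 0.893. Adjusting to match 0.9 gives s ≈ 21.45.
So α = 0.14·21.45 ≈ 3.00, β = 0.86·21.45 ≈ 18.45.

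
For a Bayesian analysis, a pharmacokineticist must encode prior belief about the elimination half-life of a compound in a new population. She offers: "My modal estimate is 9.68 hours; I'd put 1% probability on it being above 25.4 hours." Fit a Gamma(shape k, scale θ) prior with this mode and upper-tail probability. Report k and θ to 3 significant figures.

Gamma(k,θ) with k>1 has mode (k−1)θ, so θ = 9.68/(k−1).
Need P(X < 25.4) = 0.99 with θ tied to k this way. Start at k = 2, θ = 9.68: P(X<25.4) ≈ 0.737.
Too low — raise k to concentrate. Iterating converges to k ≈ 5.99.
Then θ = 9.68/(5.99−1) ≈ 1.94.

k ≈ 5.99, θ ≈ 1.94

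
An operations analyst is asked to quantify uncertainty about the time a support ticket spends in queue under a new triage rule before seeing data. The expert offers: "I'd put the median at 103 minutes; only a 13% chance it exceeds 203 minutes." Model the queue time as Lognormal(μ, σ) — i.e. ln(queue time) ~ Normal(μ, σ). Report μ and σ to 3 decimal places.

If T ~ Lognormal(μ,σ) then ln T ~ Normal(μ,σ), so the p-quantile of ln T is μ + z_p·σ.
ln(103) = 4.635 and ln(203) = 5.313; z_{0.5} = 0, z_{0.87} = 1.126.
σ = (5.313 − 4.635)/(1.126 − (0)) = 0.602.
μ = 4.635 − (0)·0.602 = 4.635.

μ ≈ 4.635, σ ≈ 0.602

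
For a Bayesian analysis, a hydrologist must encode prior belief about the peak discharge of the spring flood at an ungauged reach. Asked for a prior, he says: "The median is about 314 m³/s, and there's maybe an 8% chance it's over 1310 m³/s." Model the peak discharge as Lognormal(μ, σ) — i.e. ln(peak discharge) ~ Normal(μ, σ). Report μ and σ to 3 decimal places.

μ ≈ 5.749, σ ≈ 1.017

If T ~ Lognormal(μ,σ) then ln T ~ Normal(μ,σ), so the p-quantile of ln T is μ + z_p·σ.
ln(314) = 5.749 and ln(1310) = 7.178; z_{0.5} = 0, z_{0.92} = 1.405.
σ = (7.178 − 5.749)/(1.405 − (0)) = 1.017.
μ = 5.749 − (0)·1.017 = 5.749.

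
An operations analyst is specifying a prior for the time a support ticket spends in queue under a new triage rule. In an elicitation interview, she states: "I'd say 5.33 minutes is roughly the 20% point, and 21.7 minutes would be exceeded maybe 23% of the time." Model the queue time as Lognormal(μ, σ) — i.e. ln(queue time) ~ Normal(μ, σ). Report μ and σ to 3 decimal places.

μ ≈ 2.421, σ ≈ 0.888

If T ~ Lognormal(μ,σ) then ln T ~ Normal(μ,σ), so the p-quantile of ln T is μ + z_p·σ.
ln(5.33) = 1.673 and ln(21.7) = 3.077; z_{0.2} = -0.8416, z_{0.77} = 0.7388.
σ = (3.077 − 1.673)/(0.7388 − (-0.8416)) = 0.888.
μ = 1.673 − (-0.8416)·0.888 = 2.421.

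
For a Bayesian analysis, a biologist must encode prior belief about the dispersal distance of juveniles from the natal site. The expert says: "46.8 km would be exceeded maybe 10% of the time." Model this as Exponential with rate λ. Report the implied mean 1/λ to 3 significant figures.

P(T > 46.8) = e^(−λ·46.8) = 0.1, so λ = −ln(0.1)/46.8 = 0.0492.
Mean = 1/λ = 20.3 km.

mean ≈ 20.3 km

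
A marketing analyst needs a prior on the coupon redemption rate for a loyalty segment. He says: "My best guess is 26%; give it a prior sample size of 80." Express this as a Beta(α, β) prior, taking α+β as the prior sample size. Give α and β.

α = 20.8, β = 59.2

Under the effective-sample-size interpretation, Beta(α, β) has prior mean α/(α+β) and prior sample size α+β.
So α+β = 80 and α/(α+β) = 0.26, giving α = 0.26·80 = 20.8 and β = 80 − 20.8 = 59.2.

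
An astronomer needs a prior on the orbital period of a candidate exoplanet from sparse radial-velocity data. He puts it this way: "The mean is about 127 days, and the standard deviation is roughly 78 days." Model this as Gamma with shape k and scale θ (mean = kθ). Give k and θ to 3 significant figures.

For Gamma(k, scale θ): mean = kθ, variance = kθ², so CV = 1/√k.
CV = SD/mean = 78/127 = 0.6142, hence k = 1/CV² = 2.65.
Then θ = mean/k = 127/2.65 = 47.9.

k ≈ 2.65, θ ≈ 47.9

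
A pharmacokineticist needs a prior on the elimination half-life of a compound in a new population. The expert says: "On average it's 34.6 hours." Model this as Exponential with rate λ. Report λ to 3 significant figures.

Exponential mean = 1/λ, so λ = 1/34.6 = 0.0289.

λ ≈ 0.0289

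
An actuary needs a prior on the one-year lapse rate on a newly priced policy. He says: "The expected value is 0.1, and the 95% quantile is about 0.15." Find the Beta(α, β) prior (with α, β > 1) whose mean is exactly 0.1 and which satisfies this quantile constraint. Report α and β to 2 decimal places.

α ≈ 11.27, β ≈ 101.43

With mean 0.1 fixed, write α = 0.1s, β = 0.9s where s = α+β.
Need P(θ < 0.15) = 0.95 under Beta(0.1s, 0.9s). Normal approximation: (q−m)/√(m(1−m)/s) ≈ z_{0.95} = 1.64, so s ≈ 0.1·0.9·(1.64)²/(0.15−0.1)² = 97.4.
At s = 97.4: P(θ<0.15) ≈ 0.938. Adjusting to match 0.95 gives s ≈ 112.70.
So α = 0.1·112.70 ≈ 11.27, β = 0.9·112.70 ≈ 101.43.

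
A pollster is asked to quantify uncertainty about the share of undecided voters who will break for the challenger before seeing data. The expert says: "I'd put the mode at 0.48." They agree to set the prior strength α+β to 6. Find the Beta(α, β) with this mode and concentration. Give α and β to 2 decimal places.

α = 2.92, β = 3.08

For α,β > 1 the Beta mode is (α−1)/(α+β−2). With α+β = 6, the mode is (α−1)/4.
Set (α−1)/4 = 0.48 → α = 1 + 0.48·4 = 2.92.
β = 6 − α = 3.08.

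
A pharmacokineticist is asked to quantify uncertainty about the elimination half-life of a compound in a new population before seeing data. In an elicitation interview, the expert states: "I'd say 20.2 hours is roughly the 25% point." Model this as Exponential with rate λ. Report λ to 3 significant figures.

P(T < 20.2) = 1 − e^(−λ·20.2) = 0.25, so λ = −ln(1−0.25)/20.2 = −ln(0.75)/20.2 = 0.0142.

λ ≈ 0.0142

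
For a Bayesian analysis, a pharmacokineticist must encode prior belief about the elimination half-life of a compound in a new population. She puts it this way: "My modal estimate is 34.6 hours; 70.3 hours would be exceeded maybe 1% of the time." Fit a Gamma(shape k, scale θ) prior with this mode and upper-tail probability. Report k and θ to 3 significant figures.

Gamma(k,θ) with k>1 has mode (k−1)θ, so θ = 34.6/(k−1).
Need P(X < 70.3) = 0.99 with θ tied to k this way. Start at k = 2, θ = 34.6: P(X<70.3) ≈ 0.603.
Too low — raise k to concentrate. Iterating converges to k ≈ 10.7.
Then θ = 34.6/(10.7−1) ≈ 3.55.

k ≈ 10.7, θ ≈ 3.55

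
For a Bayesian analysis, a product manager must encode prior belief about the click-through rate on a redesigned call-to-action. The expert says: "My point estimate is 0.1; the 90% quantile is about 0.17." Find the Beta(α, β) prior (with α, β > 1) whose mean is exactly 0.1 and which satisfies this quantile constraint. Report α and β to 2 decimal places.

α ≈ 3.28, β ≈ 29.55

With mean 0.1 fixed, write α = 0.1s, β = 0.9s where s = α+β.
Need P(θ < 0.17) = 0.9 under Beta(0.1s, 0.9s). Normal approximation: (q−m)/√(m(1−m)/s) ≈ z_{0.9} = 1.28, so s ≈ 0.1·0.9·(1.28)²/(0.17−0.1)² = 30.2.
At s = 30.2: P(θ<0.17) ≈ 0.893. Adjusting to match 0.9 gives s ≈ 32.84.
So α = 0.1·32.84 ≈ 3.28, β = 0.9·32.84 ≈ 29.55.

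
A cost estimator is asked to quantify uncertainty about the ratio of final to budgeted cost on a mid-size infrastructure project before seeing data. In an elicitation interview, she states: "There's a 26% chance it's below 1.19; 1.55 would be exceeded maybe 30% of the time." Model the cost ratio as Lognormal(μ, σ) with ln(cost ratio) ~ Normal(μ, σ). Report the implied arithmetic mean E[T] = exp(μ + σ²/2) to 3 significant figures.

E[T] ≈ 1.41

If T ~ Lognormal(μ,σ) then ln T ~ Normal(μ,σ), so the p-quantile of ln T is μ + z_p·σ.
ln(1.19) = 0.174 and ln(1.55) = 0.4383; z_{0.26} = -0.6433, z_{0.7} = 0.5244.
σ = (0.4383 − 0.174)/(0.5244 − (-0.6433)) = 0.226.
μ = 0.174 − (-0.6433)·0.226 = 0.320.
E[T] = exp(μ + σ²/2) = exp(0.320 + 0.0256) = 1.41.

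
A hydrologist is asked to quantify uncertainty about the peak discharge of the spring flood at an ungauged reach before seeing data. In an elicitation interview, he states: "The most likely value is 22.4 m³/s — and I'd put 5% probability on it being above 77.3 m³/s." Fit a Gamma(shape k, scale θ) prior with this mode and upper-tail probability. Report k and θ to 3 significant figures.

k ≈ 2.69, θ ≈ 13.3

Gamma(k,θ) with k>1 has mode (k−1)θ, so θ = 22.4/(k−1).
Need P(X < 77.3) = 0.95 with θ tied to k this way. Start at k = 2, θ = 22.4: P(X<77.3) ≈ 0.859.
Too low — raise k to concentrate. Iterating converges to k ≈ 2.69.
Then θ = 22.4/(2.69−1) ≈ 13.3.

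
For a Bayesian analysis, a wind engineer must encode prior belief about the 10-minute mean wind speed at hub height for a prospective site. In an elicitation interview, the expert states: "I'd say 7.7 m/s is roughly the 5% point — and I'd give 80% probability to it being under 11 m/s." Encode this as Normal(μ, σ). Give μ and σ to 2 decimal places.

μ = 9.88, σ = 1.33

The p-quantile of Normal(μ,σ) is μ + z_p·σ, with z_{0.05} = -1.645 and z_{0.8} = 0.8416.
Eliminate σ: μ = (z₂·x₁ − z₁·x₂)/(z₂ − z₁) = (0.8416·7.7 − (-1.645)·11)/2.486 = 9.88.
Then σ = (x₂ − x₁)/(z₂ − z₁) = (11 − 7.7)/2.486 = 1.33.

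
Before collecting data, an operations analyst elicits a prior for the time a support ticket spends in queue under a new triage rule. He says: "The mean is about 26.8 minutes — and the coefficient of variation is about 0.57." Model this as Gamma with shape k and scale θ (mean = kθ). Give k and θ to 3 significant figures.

k ≈ 3.08, θ ≈ 8.71

For Gamma(k, scale θ): mean = kθ, variance = kθ², so CV = 1/√k.
CV = 0.57, hence k = 1/CV² = 3.08.
Then θ = mean/k = 26.8/3.08 = 8.71.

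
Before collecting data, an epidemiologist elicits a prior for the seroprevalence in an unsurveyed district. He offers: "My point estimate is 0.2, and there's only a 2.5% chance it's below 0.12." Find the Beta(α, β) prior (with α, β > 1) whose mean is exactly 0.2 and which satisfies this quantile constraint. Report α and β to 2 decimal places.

With mean 0.2 fixed, write α = 0.2s, β = 0.8s where s = α+β.
Need P(θ < 0.12) = 0.025 under Beta(0.2s, 0.8s). Normal approximation: (q−m)/√(m(1−m)/s) ≈ z_{0.025} = -1.96, so s ≈ 0.2·0.8·(-1.96)²/(0.12−0.2)² = 96.0.
At s = 96.0: P(θ<0.12) ≈ 0.015. Adjusting to match 0.025 gives s ≈ 79.04.
So α = 0.2·79.04 ≈ 15.81, β = 0.8·79.04 ≈ 63.23.

α ≈ 15.81, β ≈ 63.23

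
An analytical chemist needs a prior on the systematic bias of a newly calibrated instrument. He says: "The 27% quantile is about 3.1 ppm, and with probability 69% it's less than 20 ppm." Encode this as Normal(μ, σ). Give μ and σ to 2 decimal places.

For Normal(μ,σ), the p-quantile is μ + z_p·σ. Here z_{0.27} = -0.6128, z_{0.69} = 0.4959.
So 3.1 = μ − 0.6128σ and 20 = μ + 0.4959σ.
Subtracting: σ = (20 − 3.1)/(0.4959 − (-0.6128)) = 15.24.
Then μ = 3.1 − (-0.6128)·15.24 = 12.44.

μ = 12.44, σ = 15.24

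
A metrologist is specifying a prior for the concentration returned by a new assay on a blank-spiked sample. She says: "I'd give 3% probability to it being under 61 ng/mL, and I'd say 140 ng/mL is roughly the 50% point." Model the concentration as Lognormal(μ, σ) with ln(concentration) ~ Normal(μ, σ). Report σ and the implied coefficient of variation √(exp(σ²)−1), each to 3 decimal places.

σ ≈ 0.442, CV ≈ 0.464

If T ~ Lognormal(μ,σ) then ln T ~ Normal(μ,σ), so the p-quantile of ln T is μ + z_p·σ.
ln(61) = 4.111 and ln(140) = 4.942; z_{0.03} = -1.881, z_{0.5} = 0.
σ = (4.942 − 4.111)/(0 − (-1.881)) = 0.442.
μ = 4.111 − (-1.881)·0.442 = 4.942.
CV = √(exp(σ²)−1) = √(exp(0.1951)−1) = 0.464.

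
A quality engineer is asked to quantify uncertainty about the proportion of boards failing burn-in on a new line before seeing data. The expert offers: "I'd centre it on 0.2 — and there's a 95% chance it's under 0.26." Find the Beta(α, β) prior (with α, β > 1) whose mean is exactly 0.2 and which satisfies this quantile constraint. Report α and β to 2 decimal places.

α ≈ 26.02, β ≈ 104.10

With mean 0.2 fixed, write α = 0.2s, β = 0.8s where s = α+β.
Need P(θ < 0.26) = 0.95 under Beta(0.2s, 0.8s). Normal approximation: (q−m)/√(m(1−m)/s) ≈ z_{0.95} = 1.64, so s ≈ 0.2·0.8·(1.64)²/(0.26−0.2)² = 120.2.
At s = 120.2: P(θ<0.26) ≈ 0.943. Adjusting to match 0.95 gives s ≈ 130.12.
So α = 0.2·130.12 ≈ 26.02, β = 0.8·130.12 ≈ 104.10.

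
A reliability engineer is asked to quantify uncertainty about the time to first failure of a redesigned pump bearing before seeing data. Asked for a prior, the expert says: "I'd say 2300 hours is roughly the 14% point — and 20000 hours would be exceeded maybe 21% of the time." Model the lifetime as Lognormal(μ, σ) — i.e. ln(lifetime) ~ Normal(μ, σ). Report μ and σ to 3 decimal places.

μ ≈ 8.979, σ ≈ 1.146

If T ~ Lognormal(μ,σ) then ln T ~ Normal(μ,σ), so the p-quantile of ln T is μ + z_p·σ.
ln(2300) = 7.741 and ln(20000) = 9.903; z_{0.14} = -1.08, z_{0.79} = 0.8064.
σ = (9.903 − 7.741)/(0.8064 − (-1.08)) = 1.146.
μ = 7.741 − (-1.08)·1.146 = 8.979.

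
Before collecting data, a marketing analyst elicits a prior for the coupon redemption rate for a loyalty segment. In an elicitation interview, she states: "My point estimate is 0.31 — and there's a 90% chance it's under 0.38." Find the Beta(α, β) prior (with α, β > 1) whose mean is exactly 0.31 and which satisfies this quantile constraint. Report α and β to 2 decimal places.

With mean 0.31 fixed, write α = 0.31s, β = 0.69s where s = α+β.
Need P(θ < 0.38) = 0.9 under Beta(0.31s, 0.69s). Normal approximation: (q−m)/√(m(1−m)/s) ≈ z_{0.9} = 1.28, so s ≈ 0.31·0.69·(1.28)²/(0.38−0.31)² = 71.7.
At s = 71.7: P(θ<0.38) ≈ 0.897. Adjusting to match 0.9 gives s ≈ 73.53.
So α = 0.31·73.53 ≈ 22.80, β = 0.69·73.53 ≈ 50.74.

α ≈ 22.80, β ≈ 50.74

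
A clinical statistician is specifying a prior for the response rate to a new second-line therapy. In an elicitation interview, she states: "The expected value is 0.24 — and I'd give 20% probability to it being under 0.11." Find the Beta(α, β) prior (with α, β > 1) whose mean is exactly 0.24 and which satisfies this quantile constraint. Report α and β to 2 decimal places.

α ≈ 1.87, β ≈ 5.93

With mean 0.24 fixed, write α = 0.24s, β = 0.76s where s = α+β.
Need P(θ < 0.11) = 0.2 under Beta(0.24s, 0.76s). Normal approximation: (q−m)/√(m(1−m)/s) ≈ z_{0.2} = -0.842, so s ≈ 0.24·0.76·(-0.842)²/(0.11−0.24)² = 7.6.
At s = 7.6: P(θ<0.11) ≈ 0.203. Adjusting to match 0.2 gives s ≈ 7.80.
So α = 0.24·7.80 ≈ 1.87, β = 0.76·7.80 ≈ 5.93.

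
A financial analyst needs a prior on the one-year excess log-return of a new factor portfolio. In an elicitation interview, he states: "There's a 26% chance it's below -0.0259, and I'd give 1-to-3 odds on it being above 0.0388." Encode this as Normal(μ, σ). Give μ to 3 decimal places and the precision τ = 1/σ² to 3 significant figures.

μ = 0.006, τ = 415

For Normal(μ,σ), the p-quantile is μ + z_p·σ. Here z_{0.26} = -0.6433, z_{0.75} = 0.6745.
So -0.0259 = μ − 0.6433σ and 0.0388 = μ + 0.6745σ.
Subtracting: σ = (0.0388 − -0.0259)/(0.6745 − (-0.6433)) = 0.049.
Then μ = -0.0259 − (-0.6433)·0.049 = 0.006.
Precision τ = 1/σ² = 1/0.0491² = 415.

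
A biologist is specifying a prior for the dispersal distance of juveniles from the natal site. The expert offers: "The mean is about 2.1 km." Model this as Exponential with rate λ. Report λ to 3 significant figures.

Exponential mean = 1/λ, so λ = 1/2.1 = 0.476.

λ ≈ 0.476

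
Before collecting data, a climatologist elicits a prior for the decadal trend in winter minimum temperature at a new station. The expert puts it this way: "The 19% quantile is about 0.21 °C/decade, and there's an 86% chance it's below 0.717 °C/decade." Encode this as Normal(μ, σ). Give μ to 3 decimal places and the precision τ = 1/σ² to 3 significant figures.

The p-quantile of Normal(μ,σ) is μ + z_p·σ, with z_{0.19} = -0.8779 and z_{0.86} = 1.08.
Eliminate σ: μ = (z₂·x₁ − z₁·x₂)/(z₂ − z₁) = (1.08·0.21 − (-0.8779)·0.717)/1.958 = 0.437.
Then σ = (x₂ − x₁)/(z₂ − z₁) = (0.717 − 0.21)/1.958 = 0.259.
Precision τ = 1/σ² = 1/0.2589² = 14.9.

μ = 0.437, τ = 14.9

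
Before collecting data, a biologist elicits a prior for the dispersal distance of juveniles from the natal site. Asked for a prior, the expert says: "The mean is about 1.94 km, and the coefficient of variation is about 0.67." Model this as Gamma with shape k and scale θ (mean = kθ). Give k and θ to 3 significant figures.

k ≈ 2.23, θ ≈ 0.871

For Gamma(k, scale θ): mean = kθ, variance = kθ², so CV = 1/√k.
CV = 0.67, hence k = 1/CV² = 2.23.
Then θ = mean/k = 1.94/2.23 = 0.871.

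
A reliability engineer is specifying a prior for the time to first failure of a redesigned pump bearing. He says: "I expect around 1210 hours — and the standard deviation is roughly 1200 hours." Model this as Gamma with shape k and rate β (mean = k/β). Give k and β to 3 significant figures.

k ≈ 1.02, β ≈ 0.00084

For Gamma(k, rate β): mean = k/β, variance = k/β², so CV = 1/√k.
CV = SD/mean = 1200/1210 = 0.9917, hence k = 1/CV² = 1.02.
Then β = k/mean = 1.02/1210 = 0.00084.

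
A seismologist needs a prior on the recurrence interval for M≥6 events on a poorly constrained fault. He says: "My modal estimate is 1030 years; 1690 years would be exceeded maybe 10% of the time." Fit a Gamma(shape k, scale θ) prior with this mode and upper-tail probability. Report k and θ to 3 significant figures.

Gamma(k,θ) with k>1 has mode (k−1)θ, so θ = 1030/(k−1).
Need P(X < 1690) = 0.9 with θ tied to k this way. Start at k = 2, θ = 1030: P(X<1690) ≈ 0.488.
Too low — raise k to concentrate. Iterating converges to k ≈ 8.69.
Then θ = 1030/(8.69−1) ≈ 134.

k ≈ 8.69, θ ≈ 134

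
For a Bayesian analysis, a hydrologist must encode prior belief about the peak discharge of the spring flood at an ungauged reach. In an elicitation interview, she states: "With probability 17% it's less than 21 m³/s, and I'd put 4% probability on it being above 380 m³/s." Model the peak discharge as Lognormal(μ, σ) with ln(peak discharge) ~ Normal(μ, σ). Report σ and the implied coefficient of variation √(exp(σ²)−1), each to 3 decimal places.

If T ~ Lognormal(μ,σ) then ln T ~ Normal(μ,σ), so the p-quantile of ln T is μ + z_p·σ.
ln(21) = 3.045 and ln(380) = 5.94; z_{0.17} = -0.9542, z_{0.96} = 1.751.
σ = (5.94 − 3.045)/(1.751 − (-0.9542)) = 1.071.
μ = 3.045 − (-0.9542)·1.071 = 4.066.
CV = √(exp(σ²)−1) = √(exp(1.1461)−1) = 1.465.

σ ≈ 1.071, CV ≈ 1.465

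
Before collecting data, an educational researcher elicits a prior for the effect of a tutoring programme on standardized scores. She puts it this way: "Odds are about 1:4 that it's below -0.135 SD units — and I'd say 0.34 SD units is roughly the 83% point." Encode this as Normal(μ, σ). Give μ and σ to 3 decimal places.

The p-quantile of Normal(μ,σ) is μ + z_p·σ, with z_{0.2} = -0.8416 and z_{0.83} = 0.9542.
Eliminate σ: μ = (z₂·x₁ − z₁·x₂)/(z₂ − z₁) = (0.9542·-0.135 − (-0.8416)·0.34)/1.796 = 0.088.
Then σ = (x₂ − x₁)/(z₂ − z₁) = (0.34 − -0.135)/1.796 = 0.265.

μ = 0.088, σ = 0.265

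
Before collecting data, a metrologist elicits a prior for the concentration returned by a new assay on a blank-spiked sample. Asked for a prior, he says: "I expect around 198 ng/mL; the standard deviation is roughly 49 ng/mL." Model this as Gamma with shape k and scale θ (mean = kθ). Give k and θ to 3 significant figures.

For Gamma(k, scale θ): mean = kθ, variance = kθ², so CV = 1/√k.
CV = SD/mean = 49/198 = 0.2475, hence k = 1/CV² = 16.3.
Then θ = mean/k = 198/16.3 = 12.1.

k ≈ 16.3, θ ≈ 12.1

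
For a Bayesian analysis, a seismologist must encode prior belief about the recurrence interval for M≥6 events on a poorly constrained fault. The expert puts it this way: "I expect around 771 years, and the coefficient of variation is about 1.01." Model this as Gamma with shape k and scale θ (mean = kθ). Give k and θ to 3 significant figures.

For Gamma(k, scale θ): mean = kθ, variance = kθ², so CV = 1/√k.
CV = 1.01, hence k = 1/CV² = 0.98.
Then θ = mean/k = 771/0.98 = 786.

k ≈ 0.98, θ ≈ 786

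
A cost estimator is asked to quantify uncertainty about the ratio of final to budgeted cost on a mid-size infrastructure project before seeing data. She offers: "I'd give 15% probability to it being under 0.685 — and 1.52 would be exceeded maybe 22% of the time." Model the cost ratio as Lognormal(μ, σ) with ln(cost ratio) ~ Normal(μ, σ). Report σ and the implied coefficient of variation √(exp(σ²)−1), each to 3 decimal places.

If T ~ Lognormal(μ,σ) then ln T ~ Normal(μ,σ), so the p-quantile of ln T is μ + z_p·σ.
ln(0.685) = -0.3783 and ln(1.52) = 0.4187; z_{0.15} = -1.036, z_{0.78} = 0.7722.
σ = (0.4187 − -0.3783)/(0.7722 − (-1.036)) = 0.441.
μ = -0.3783 − (-1.036)·0.441 = 0.078.
CV = √(exp(σ²)−1) = √(exp(0.1942)−1) = 0.463.

σ ≈ 0.441, CV ≈ 0.463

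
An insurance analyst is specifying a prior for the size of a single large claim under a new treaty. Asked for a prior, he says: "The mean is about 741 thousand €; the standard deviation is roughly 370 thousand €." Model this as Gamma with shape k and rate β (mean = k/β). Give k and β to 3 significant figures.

k ≈ 4.01, β ≈ 0.00541

For Gamma(k, rate β): mean = k/β, variance = k/β², so CV = 1/√k.
CV = SD/mean = 370/741 = 0.4993, hence k = 1/CV² = 4.01.
Then β = k/mean = 4.01/741 = 0.00541.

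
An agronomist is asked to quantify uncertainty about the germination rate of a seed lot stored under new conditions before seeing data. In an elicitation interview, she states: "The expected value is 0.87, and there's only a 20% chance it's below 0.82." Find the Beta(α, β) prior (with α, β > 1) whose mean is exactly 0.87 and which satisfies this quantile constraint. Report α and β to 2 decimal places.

With mean 0.87 fixed, write α = 0.87s, β = 0.13s where s = α+β.
Need P(θ < 0.82) = 0.2 under Beta(0.87s, 0.13s). Normal approximation: (q−m)/√(m(1−m)/s) ≈ z_{0.2} = -0.842, so s ≈ 0.87·0.13·(-0.842)²/(0.82−0.87)² = 32.0.
At s = 32.0: P(θ<0.82) ≈ 0.187. Adjusting to match 0.2 gives s ≈ 27.45.
So α = 0.87·27.45 ≈ 23.88, β = 0.13·27.45 ≈ 3.57.

α ≈ 23.88, β ≈ 3.57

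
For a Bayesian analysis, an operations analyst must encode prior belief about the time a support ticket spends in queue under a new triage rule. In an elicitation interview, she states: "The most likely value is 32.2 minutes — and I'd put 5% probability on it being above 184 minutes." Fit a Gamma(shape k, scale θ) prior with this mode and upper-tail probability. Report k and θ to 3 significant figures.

k ≈ 1.76, θ ≈ 42.3

Gamma(k,θ) with k>1 has mode (k−1)θ, so θ = 32.2/(k−1).
Need P(X < 184) = 0.95 with θ tied to k this way. Start at k = 2, θ = 32.2: P(X<184) ≈ 0.978.
Too high — lower k to spread out. Iterating converges to k ≈ 1.76.
Then θ = 32.2/(1.76−1) ≈ 42.3.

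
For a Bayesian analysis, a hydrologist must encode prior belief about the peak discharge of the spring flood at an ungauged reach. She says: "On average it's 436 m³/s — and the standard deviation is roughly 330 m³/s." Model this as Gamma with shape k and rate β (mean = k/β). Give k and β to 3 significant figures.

For Gamma(k, rate β): mean = k/β, variance = k/β², so CV = 1/√k.
CV = SD/mean = 330/436 = 0.7569, hence k = 1/CV² = 1.75.
Then β = k/mean = 1.75/436 = 0.004.

k ≈ 1.75, β ≈ 0.004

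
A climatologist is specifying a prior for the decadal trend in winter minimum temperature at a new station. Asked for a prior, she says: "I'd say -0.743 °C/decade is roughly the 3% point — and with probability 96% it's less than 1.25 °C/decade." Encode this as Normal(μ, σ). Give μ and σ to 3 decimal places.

μ = 0.289, σ = 0.549

For Normal(μ,σ), the p-quantile is μ + z_p·σ. Here z_{0.03} = -1.881, z_{0.96} = 1.751.
So -0.743 = μ − 1.881σ and 1.25 = μ + 1.751σ.
Subtracting: σ = (1.25 − -0.743)/(1.751 − (-1.881)) = 0.549.
Then μ = -0.743 − (-1.881)·0.549 = 0.289.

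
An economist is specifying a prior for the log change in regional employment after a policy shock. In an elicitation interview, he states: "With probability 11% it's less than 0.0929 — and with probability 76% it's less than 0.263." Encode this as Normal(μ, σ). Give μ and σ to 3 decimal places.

μ = 0.201, σ = 0.088

For Normal(μ,σ), the p-quantile is μ + z_p·σ. Here z_{0.11} = -1.227, z_{0.76} = 0.7063.
So 0.0929 = μ − 1.227σ and 0.263 = μ + 0.7063σ.
Subtracting: σ = (0.263 − 0.0929)/(0.7063 − (-1.227)) = 0.088.
Then μ = 0.0929 − (-1.227)·0.088 = 0.201.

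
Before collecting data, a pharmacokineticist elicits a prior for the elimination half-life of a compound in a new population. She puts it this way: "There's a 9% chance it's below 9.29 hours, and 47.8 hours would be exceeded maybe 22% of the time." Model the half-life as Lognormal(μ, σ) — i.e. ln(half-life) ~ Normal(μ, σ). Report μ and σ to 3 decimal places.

μ ≈ 3.268, σ ≈ 0.775

If T ~ Lognormal(μ,σ) then ln T ~ Normal(μ,σ), so the p-quantile of ln T is μ + z_p·σ.
ln(9.29) = 2.229 and ln(47.8) = 3.867; z_{0.09} = -1.341, z_{0.78} = 0.7722.
σ = (3.867 − 2.229)/(0.7722 − (-1.341)) = 0.775.
μ = 2.229 − (-1.341)·0.775 = 3.268.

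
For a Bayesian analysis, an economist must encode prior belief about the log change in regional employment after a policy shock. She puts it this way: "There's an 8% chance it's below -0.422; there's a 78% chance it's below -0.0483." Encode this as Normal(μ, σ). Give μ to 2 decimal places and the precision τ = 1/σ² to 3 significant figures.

For Normal(μ,σ), the p-quantile is μ + z_p·σ. Here z_{0.08} = -1.405, z_{0.78} = 0.7722.
So -0.422 = μ − 1.405σ and -0.0483 = μ + 0.7722σ.
Subtracting: σ = (-0.0483 − -0.422)/(0.7722 − (-1.405)) = 0.17.
Then μ = -0.422 − (-1.405)·0.17 = -0.18.
Precision τ = 1/σ² = 1/0.1716² = 33.9.

μ = -0.18, τ = 33.9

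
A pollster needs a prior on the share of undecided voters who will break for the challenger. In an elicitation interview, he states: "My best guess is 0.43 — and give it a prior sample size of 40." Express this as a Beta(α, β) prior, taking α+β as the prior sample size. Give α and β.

Under the effective-sample-size interpretation, Beta(α, β) has prior mean α/(α+β) and prior sample size α+β.
So α+β = 40 and α/(α+β) = 0.43, giving α = 0.43·40 = 17.2 and β = 40 − 17.2 = 22.8.

α = 17.2, β = 22.8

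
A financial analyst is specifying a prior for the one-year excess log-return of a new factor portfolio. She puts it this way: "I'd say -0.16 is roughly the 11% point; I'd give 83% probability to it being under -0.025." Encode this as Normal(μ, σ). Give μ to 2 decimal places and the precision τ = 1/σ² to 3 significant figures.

μ = -0.08, τ = 261

The p-quantile of Normal(μ,σ) is μ + z_p·σ, with z_{0.11} = -1.227 and z_{0.83} = 0.9542.
Eliminate σ: μ = (z₂·x₁ − z₁·x₂)/(z₂ − z₁) = (0.9542·-0.16 − (-1.227)·-0.025)/2.181 = -0.08.
Then σ = (x₂ − x₁)/(z₂ − z₁) = (-0.025 − -0.16)/2.181 = 0.06.
Precision τ = 1/σ² = 1/0.06191² = 261.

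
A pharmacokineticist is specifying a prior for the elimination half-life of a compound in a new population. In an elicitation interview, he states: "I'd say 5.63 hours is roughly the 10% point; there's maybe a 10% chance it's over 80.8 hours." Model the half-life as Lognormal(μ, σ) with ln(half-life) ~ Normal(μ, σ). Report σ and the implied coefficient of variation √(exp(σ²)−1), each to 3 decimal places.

If T ~ Lognormal(μ,σ) then ln T ~ Normal(μ,σ), so the p-quantile of ln T is μ + z_p·σ.
ln(5.63) = 1.728 and ln(80.8) = 4.392; z_{0.1} = -1.282, z_{0.9} = 1.282.
σ = (4.392 − 1.728)/(1.282 − (-1.282)) = 1.039.
μ = 1.728 − (-1.282)·1.039 = 3.060.
CV = √(exp(σ²)−1) = √(exp(1.0802)−1) = 1.395.

σ ≈ 1.039, CV ≈ 1.395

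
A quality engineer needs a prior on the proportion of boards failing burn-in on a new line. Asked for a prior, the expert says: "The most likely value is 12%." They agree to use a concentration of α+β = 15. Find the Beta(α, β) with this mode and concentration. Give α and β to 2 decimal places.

α = 2.56, β = 12.44

For α,β > 1 the Beta mode is (α−1)/(α+β−2). With α+β = 15, the mode is (α−1)/13.
Set (α−1)/13 = 0.12 → α = 1 + 0.12·13 = 2.56.
β = 15 − α = 12.44.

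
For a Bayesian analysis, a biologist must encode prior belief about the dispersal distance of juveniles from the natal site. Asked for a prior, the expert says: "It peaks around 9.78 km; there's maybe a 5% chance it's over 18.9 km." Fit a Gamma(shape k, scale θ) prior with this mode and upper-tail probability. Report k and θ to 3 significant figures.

k ≈ 7.4, θ ≈ 1.53

Gamma(k,θ) with k>1 has mode (k−1)θ, so θ = 9.78/(k−1).
Need P(X < 18.9) = 0.95 with θ tied to k this way. Start at k = 2, θ = 9.78: P(X<18.9) ≈ 0.575.
Too low — raise k to concentrate. Iterating converges to k ≈ 7.4.
Then θ = 9.78/(7.4−1) ≈ 1.53.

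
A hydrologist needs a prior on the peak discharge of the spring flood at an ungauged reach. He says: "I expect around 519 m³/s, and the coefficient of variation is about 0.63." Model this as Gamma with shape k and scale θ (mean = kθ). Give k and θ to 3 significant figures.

k ≈ 2.52, θ ≈ 206

For Gamma(k, scale θ): mean = kθ, variance = kθ², so CV = 1/√k.
CV = 0.63, hence k = 1/CV² = 2.52.
Then θ = mean/k = 519/2.52 = 206.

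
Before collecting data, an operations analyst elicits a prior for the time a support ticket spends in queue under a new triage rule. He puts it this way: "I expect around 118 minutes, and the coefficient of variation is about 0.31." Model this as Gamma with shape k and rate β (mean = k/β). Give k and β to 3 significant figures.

For Gamma(k, rate β): mean = k/β, variance = k/β², so CV = 1/√k.
CV = 0.31, hence k = 1/CV² = 10.4.
Then β = k/mean = 10.4/118 = 0.0882.

k ≈ 10.4, β ≈ 0.0882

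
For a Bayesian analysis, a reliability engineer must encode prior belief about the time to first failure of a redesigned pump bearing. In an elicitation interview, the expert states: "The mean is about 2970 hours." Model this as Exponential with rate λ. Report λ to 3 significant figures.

λ ≈ 0.000337

Exponential mean = 1/λ, so λ = 1/2970.0 = 0.000337.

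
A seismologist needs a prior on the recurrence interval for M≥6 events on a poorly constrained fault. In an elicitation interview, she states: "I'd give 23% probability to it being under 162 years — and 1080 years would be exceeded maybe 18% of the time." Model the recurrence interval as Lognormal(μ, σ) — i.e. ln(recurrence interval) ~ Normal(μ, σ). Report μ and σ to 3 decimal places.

If T ~ Lognormal(μ,σ) then ln T ~ Normal(μ,σ), so the p-quantile of ln T is μ + z_p·σ.
ln(162) = 5.088 and ln(1080) = 6.985; z_{0.23} = -0.7388, z_{0.82} = 0.9154.
σ = (6.985 − 5.088)/(0.9154 − (-0.7388)) = 1.147.
μ = 5.088 − (-0.7388)·1.147 = 5.935.

μ ≈ 5.935, σ ≈ 1.147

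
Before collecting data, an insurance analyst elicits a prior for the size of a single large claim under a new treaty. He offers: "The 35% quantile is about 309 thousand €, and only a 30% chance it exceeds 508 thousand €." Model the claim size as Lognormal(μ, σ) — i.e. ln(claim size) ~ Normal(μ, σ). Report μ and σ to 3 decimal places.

If T ~ Lognormal(μ,σ) then ln T ~ Normal(μ,σ), so the p-quantile of ln T is μ + z_p·σ.
ln(309) = 5.733 and ln(508) = 6.23; z_{0.35} = -0.3853, z_{0.7} = 0.5244.
σ = (6.23 − 5.733)/(0.5244 − (-0.3853)) = 0.546.
μ = 5.733 − (-0.3853)·0.546 = 5.944.

μ ≈ 5.944, σ ≈ 0.546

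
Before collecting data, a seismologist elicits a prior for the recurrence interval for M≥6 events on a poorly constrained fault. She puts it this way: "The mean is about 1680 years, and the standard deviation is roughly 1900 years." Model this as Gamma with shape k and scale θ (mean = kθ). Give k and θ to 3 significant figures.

k ≈ 0.782, θ ≈ 2150

For Gamma(k, scale θ): mean = kθ, variance = kθ², so CV = 1/√k.
CV = SD/mean = 1900/1680 = 1.131, hence k = 1/CV² = 0.782.
Then θ = mean/k = 1680/0.782 = 2150.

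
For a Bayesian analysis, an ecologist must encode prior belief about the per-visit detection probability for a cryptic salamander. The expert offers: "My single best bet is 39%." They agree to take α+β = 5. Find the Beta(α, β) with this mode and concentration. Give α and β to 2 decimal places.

α = 2.17, β = 2.83

For α,β > 1 the Beta mode is (α−1)/(α+β−2). With α+β = 5, the mode is (α−1)/3.
Set (α−1)/3 = 0.39 → α = 1 + 0.39·3 = 2.17.
β = 5 − α = 2.83.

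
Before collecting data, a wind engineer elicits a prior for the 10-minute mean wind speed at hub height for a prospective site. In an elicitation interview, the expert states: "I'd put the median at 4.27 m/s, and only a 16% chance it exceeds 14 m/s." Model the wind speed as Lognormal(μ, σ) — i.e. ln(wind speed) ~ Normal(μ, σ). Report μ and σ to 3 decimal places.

If T ~ Lognormal(μ,σ) then ln T ~ Normal(μ,σ), so the p-quantile of ln T is μ + z_p·σ.
ln(4.27) = 1.452 and ln(14) = 2.639; z_{0.5} = 0, z_{0.84} = 0.9945.
σ = (2.639 − 1.452)/(0.9945 − (0)) = 1.194.
μ = 1.452 − (0)·1.194 = 1.452.

μ ≈ 1.452, σ ≈ 1.194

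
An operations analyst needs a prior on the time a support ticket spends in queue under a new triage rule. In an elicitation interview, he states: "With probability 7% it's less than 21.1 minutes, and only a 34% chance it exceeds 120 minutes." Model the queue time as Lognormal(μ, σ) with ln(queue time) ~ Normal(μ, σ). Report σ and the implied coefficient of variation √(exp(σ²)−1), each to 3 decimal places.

If T ~ Lognormal(μ,σ) then ln T ~ Normal(μ,σ), so the p-quantile of ln T is μ + z_p·σ.
ln(21.1) = 3.049 and ln(120) = 4.787; z_{0.07} = -1.476, z_{0.66} = 0.4125.
σ = (4.787 − 3.049)/(0.4125 − (-1.476)) = 0.921.
μ = 3.049 − (-1.476)·0.921 = 4.408.
CV = √(exp(σ²)−1) = √(exp(0.8474)−1) = 1.155.

σ ≈ 0.921, CV ≈ 1.155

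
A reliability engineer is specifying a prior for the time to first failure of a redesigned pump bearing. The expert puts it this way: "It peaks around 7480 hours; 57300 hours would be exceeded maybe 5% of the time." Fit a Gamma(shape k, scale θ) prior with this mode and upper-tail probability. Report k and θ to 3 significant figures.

k ≈ 1.51, θ ≈ 14600

Gamma(k,θ) with k>1 has mode (k−1)θ, so θ = 7480/(k−1).
Need P(X < 57300) = 0.95 with θ tied to k this way. Start at k = 2, θ = 7480: P(X<57300) ≈ 0.996.
Too high — lower k to spread out. Iterating converges to k ≈ 1.51.
Then θ = 7480/(1.51−1) ≈ 14600.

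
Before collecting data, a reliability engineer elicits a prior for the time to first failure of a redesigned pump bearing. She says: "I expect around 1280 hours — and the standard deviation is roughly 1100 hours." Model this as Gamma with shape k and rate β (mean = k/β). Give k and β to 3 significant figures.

For Gamma(k, rate β): mean = k/β, variance = k/β², so CV = 1/√k.
CV = SD/mean = 1100/1280 = 0.8594, hence k = 1/CV² = 1.35.
Then β = k/mean = 1.35/1280 = 0.00106.

k ≈ 1.35, β ≈ 0.00106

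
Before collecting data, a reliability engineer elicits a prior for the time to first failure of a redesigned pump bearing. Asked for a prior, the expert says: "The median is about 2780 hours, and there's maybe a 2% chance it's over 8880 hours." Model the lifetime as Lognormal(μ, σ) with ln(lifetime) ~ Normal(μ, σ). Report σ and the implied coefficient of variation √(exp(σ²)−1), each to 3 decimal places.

If T ~ Lognormal(μ,σ) then ln T ~ Normal(μ,σ), so the p-quantile of ln T is μ + z_p·σ.
ln(2780) = 7.93 and ln(8880) = 9.092; z_{0.5} = 0, z_{0.98} = 2.054.
σ = (9.092 − 7.93)/(2.054 − (0)) = 0.565.
μ = 7.93 − (0)·0.565 = 7.930.
CV = √(exp(σ²)−1) = √(exp(0.3198)−1) = 0.614.

σ ≈ 0.565, CV ≈ 0.614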